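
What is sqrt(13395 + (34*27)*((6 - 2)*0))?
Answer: sqrt(13395) ≈ 115.74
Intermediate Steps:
sqrt(13395 + (34*27)*((6 - 2)*0)) = sqrt(13395 + 918*(4*0)) = sqrt(13395 + 918*0) = sqrt(13395 + 0) = sqrt(13395)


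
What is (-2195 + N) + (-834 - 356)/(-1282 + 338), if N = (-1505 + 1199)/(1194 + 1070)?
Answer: -293048989/133576 ≈ -2193.9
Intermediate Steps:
N = -153/1132 (N = -306/2264 = -306*1/2264 = -153/1132 ≈ -0.13516)
(-2195 + N) + (-834 - 356)/(-1282 + 338) = (-2195 - 153/1132) + (-834 - 356)/(-1282 + 338) = -2484893/1132 - 1190/(-944) = -2484893/1132 - 1190*(-1/944) = -2484893/1132 + 595/472 = -293048989/133576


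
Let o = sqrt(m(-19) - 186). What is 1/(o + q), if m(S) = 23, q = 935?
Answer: 935/874388 - I*sqrt(163)/874388 ≈ 0.0010693 - 1.4601e-5*I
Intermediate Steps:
o = I*sqrt(163) (o = sqrt(23 - 186) = sqrt(-163) = I*sqrt(163) ≈ 12.767*I)
1/(o + q) = 1/(I*sqrt(163) + 935) = 1/(935 + I*sqrt(163))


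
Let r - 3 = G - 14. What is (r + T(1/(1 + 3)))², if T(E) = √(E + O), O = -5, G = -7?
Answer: (36 - I*√19)²/4 ≈ 319.25 - 78.46*I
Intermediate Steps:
T(E) = √(-5 + E) (T(E) = √(E - 5) = √(-5 + E))
r = -18 (r = 3 + (-7 - 14) = 3 - 21 = -18)
(r + T(1/(1 + 3)))² = (-18 + √(-5 + 1/(1 + 3)))² = (-18 + √(-5 + 1/4))² = (-18 + √(-5 + ¼))² = (-18 + √(-19/4))² = (-18 + I*√19/2)²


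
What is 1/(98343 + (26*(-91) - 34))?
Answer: 1/95943 ≈ 1.0423e-5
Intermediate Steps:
1/(98343 + (26*(-91) - 34)) = 1/(98343 + (-2366 - 34)) = 1/(98343 - 2400) = 1/95943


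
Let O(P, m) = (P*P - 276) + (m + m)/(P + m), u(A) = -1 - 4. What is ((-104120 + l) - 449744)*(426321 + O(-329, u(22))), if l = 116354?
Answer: -39037165320170/167 ≈ -2.3376e+11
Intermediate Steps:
u(A) = -5
O(P, m) = -276 + P² + 2*m/(P + m) (O(P, m) = (P² - 276) + (2*m)/(P + m) = (-276 + P²) + 2*m/(P + m) = -276 + P² + 2*m/(P + m))
((-104120 + l) - 449744)*(426321 + O(-329, u(22))) = ((-104120 + 116354) - 449744)*(426321 + ((-329)³ - 276*(-329) - 274*(-5) - 5*(-329)²)/(-329 - 5)) = (12234 - 449744)*(426321 + (-35611289 + 90804 + 1370 - 5*108241)/(-334)) = -437510*(426321 - (-35611289 + 90804 + 1370 - 541205)/334) = -437510*(426321 - 1/334*(-36060320)) = -437510*(426321 + 18030160/167) = -437510*89225767/167 = -39037165320170/167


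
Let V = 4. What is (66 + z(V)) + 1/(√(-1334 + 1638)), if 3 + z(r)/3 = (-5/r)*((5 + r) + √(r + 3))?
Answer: 93/4 - 15*√7/4 + √19/76 ≈ 13.386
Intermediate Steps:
z(r) = -9 - 15*(5 + r + √(3 + r))/r (z(r) = -9 + 3*((-5/r)*((5 + r) + √(r + 3))) = -9 + 3*((-5/r)*((5 + r) + √(3 + r))) = -9 + 3*((-5/r)*(5 + r + √(3 + r))) = -9 + 3*(-5*(5 + r + √(3 + r))/r) = -9 - 15*(5 + r + √(3 + r))/r)
(66 + z(V)) + 1/(√(-1334 + 1638)) = (66 + 3*(-25 - 8*4 - 5*√(3 + 4))/4) + 1/(√(-1334 + 1638)) = (66 + 3*(¼)*(-25 - 32 - 5*√7)) + 1/(√304) = (66 + 3*(¼)*(-57 - 5*√7)) + 1/(4*√19) = (66 + (-171/4 - 15*√7/4)) + √19/76 = (93/4 - 15*√7/4) + √19/76 = 93/4 - 15*√7/4 + √19/76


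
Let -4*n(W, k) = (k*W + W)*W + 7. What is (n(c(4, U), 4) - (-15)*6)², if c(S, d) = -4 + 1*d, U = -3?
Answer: 729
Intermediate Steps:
c(S, d) = -4 + d
n(W, k) = -7/4 - W*(W + W*k)/4 (n(W, k) = -((k*W + W)*W + 7)/4 = -((W*k + W)*W + 7)/4 = -((W + W*k)*W + 7)/4 = -(W*(W + W*k) + 7)/4 = -(7 + W*(W + W*k))/4 = -7/4 - W*(W + W*k)/4)
(n(c(4, U), 4) - (-15)*6)² = ((-7/4 - (-4 - 3)²/4 - ¼*4*(-4 - 3)²) - (-15)*6)² = ((-7/4 - ¼*(-7)² - ¼*4*(-7)²) - 1*(-90))² = ((-7/4 - ¼*49 - ¼*4*49) + 90)² = ((-7/4 - 49/4 - 49) + 90)² = (-63 + 90)² = 27² = 729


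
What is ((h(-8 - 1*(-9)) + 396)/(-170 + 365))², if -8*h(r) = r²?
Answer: 10029889/2433600 ≈ 4.1214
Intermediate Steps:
h(r) = -r²/8
((h(-8 - 1*(-9)) + 396)/(-170 + 365))² = ((-(-8 - 1*(-9))²/8 + 396)/(-170 + 365))² = ((-(-8 + 9)²/8 + 396)/195)² = ((-⅛*1² + 396)*(1/195))² = ((-⅛*1 + 396)*(1/195))² = ((-⅛ + 396)*(1/195))² = ((3167/8)*(1/195))² = (3167/1560)² = 10029889/2433600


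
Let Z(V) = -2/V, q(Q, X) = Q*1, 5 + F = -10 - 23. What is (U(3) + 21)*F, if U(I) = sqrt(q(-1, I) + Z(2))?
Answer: -798 - 38*I*sqrt(2) ≈ -798.0 - 53.74*I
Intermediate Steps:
F = -38 (F = -5 + (-10 - 23) = -5 - 33 = -38)
q(Q, X) = Q
U(I) = I*sqrt(2) (U(I) = sqrt(-1 - 2/2) = sqrt(-1 - 2*1/2) = sqrt(-1 - 1) = sqrt(-2) = I*sqrt(2))
(U(3) + 21)*F = (I*sqrt(2) + 21)*(-38) = (21 + I*sqrt(2))*(-38) = -798 - 38*I*sqrt(2)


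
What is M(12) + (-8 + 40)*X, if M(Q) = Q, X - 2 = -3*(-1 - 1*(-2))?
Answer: -20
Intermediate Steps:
X = -1 (X = 2 - 3*(-1 - 1*(-2)) = 2 - 3*(-1 + 2) = 2 - 3*1 = 2 - 3 = -1)
M(12) + (-8 + 40)*X = 12 + (-8 + 40)*(-1) = 12 + 32*(-1) = 12 - 32 = -20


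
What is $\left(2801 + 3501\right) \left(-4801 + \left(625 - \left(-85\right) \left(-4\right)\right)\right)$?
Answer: $-28459832$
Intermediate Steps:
$\left(2801 + 3501\right) \left(-4801 + \left(625 - \left(-85\right) \left(-4\right)\right)\right) = 6302 \left(-4801 + \left(625 - 340\right)\right) = 6302 \left(-4801 + 285\right) = 6302 \left(-4516\right) = -28459832$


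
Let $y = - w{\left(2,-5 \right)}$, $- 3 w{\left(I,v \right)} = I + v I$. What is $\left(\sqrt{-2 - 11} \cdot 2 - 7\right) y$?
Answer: $\frac{56}{3} - \frac{16 i \sqrt{13}}{3} \approx 18.667 - 19.23 i$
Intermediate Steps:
$w{\left(I,v \right)} = - \frac{I}{3} - \frac{I v}{3}$ ($w{\left(I,v \right)} = - \frac{I + v I}{3} = - \frac{I + I v}{3} = - \frac{I}{3} - \frac{I v}{3}$)
$y = - \frac{8}{3}$ ($y = - \frac{\left(-1\right) 2 \left(1 - 5\right)}{3} = - \frac{\left(-1\right) 2 \left(-4\right)}{3} = \left(-1\right) \frac{8}{3} = - \frac{8}{3} \approx -2.6667$)
$\left(\sqrt{-2 - 11} \cdot 2 - 7\right) y = \left(\sqrt{-2 - 11} \cdot 2 - 7\right) \left(- \frac{8}{3}\right) = \left(\sqrt{-13} \cdot 2 - 7\right) \left(- \frac{8}{3}\right) = \left(i \sqrt{13} \cdot 2 - 7\right) \left(- \frac{8}{3}\right) = \left(2 i \sqrt{13} - 7\right) \left(- \frac{8}{3}\right) = \left(-7 + 2 i \sqrt{13}\right) \left(- \frac{8}{3}\right) = \frac{56}{3} - \frac{16 i \sqrt{13}}{3}$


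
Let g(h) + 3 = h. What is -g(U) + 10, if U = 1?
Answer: 12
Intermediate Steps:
g(h) = -3 + h
-g(U) + 10 = -(-3 + 1) + 10 = -1*(-2) + 10 = 2 + 10 = 12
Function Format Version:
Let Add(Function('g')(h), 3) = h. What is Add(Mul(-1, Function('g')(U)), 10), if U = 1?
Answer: 12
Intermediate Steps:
Function('g')(h) = Add(-3, h)
Add(Mul(-1, Function('g')(U)), 10) = Add(Mul(-1, Add(-3, 1)), 10) = Add(Mul(-1, -2), 10) = Add(2, 10) = 12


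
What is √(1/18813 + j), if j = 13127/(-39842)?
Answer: I*√185077087528174314/749547546 ≈ 0.57395*I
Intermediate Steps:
j = -13127/39842 (j = 13127*(-1/39842) = -13127/39842 ≈ -0.32948)
√(1/18813 + j) = √(1/18813 - 13127/39842) = √(-246918409/749547546) = I*√185077087528174314/749547546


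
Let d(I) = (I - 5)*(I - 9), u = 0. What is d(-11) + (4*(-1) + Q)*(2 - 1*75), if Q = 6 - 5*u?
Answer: 174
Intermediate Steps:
d(I) = (-9 + I)*(-5 + I) (d(I) = (-5 + I)*(-9 + I) = (-9 + I)*(-5 + I))
Q = 6 (Q = 6 - 5*0 = 6 + 0 = 6)
d(-11) + (4*(-1) + Q)*(2 - 1*75) = (45 + (-11)**2 - 14*(-11)) + (4*(-1) + 6)*(2 - 1*75) = (45 + 121 + 154) + (-4 + 6)*(2 - 75) = 320 + 2*(-73) = 320 - 146 = 174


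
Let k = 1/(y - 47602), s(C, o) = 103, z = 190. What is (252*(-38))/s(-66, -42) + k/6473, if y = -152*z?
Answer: -4740771034039/50992002558 ≈ -92.971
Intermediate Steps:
y = -28880 (y = -152*190 = -28880)
k = -1/76482 (k = 1/(-28880 - 47602) = 1/(-76482) = -1/76482 ≈ -1.3075e-5)
(252*(-38))/s(-66, -42) + k/6473 = (252*(-38))/103 - 1/76482/6473 = -9576*1/103 - 1/76482*1/6473 = -9576/103 - 1/495067986 = -4740771034039/50992002558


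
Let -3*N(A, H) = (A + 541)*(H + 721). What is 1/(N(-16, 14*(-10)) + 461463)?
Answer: 1/359788 ≈ 2.7794e-6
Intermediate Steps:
N(A, H) = -(541 + A)*(721 + H)/3 (N(A, H) = -(A + 541)*(H + 721)/3 = -(541 + A)*(721 + H)/3)
1/(N(-16, 14*(-10)) + 461463) = 1/((-390061/3 - 721/3*(-16) - 7574*(-10)/3 - ⅓*(-16)*14*(-10)) + 461463) = 1/((-390061/3 + 11536/3 - 541/3*(-140) - ⅓*(-16)*(-140)) + 461463) = 1/((-390061/3 + 11536/3 + 75740/3 - 2240/3) + 461463) = 1/(-101675 + 461463) = 1/359788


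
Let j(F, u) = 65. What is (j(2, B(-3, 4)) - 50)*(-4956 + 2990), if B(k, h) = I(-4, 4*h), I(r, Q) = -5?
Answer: -29490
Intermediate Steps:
B(k, h) = -5
(j(2, B(-3, 4)) - 50)*(-4956 + 2990) = (65 - 50)*(-4956 + 2990) = 15*(-1966) = -29490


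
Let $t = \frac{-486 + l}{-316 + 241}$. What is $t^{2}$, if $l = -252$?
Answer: $\frac{60516}{625} \approx 96.826$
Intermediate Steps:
$t = \frac{246}{25}$ ($t = \frac{-486 - 252}{-316 + 241} = - \frac{738}{-75} = \left(-738\right) \left(- \frac{1}{75}\right) = \frac{246}{25} \approx 9.84$)
$t^{2} = \left(\frac{246}{25}\right)^{2} = \frac{60516}{625}$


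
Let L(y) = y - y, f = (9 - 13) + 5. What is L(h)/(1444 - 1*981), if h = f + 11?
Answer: 0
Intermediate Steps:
f = 1 (f = -4 + 5 = 1)
h = 12 (h = 1 + 11 = 12)
L(y) = 0
L(h)/(1444 - 1*981) = 0/(1444 - 1*981) = 0/(1444 - 981) = 0/463 = 0*(1/463) = 0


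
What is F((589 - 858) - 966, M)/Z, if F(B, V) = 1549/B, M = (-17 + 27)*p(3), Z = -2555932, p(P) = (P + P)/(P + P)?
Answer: 1549/3156576020 ≈ 4.9072e-7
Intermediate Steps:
p(P) = 1 (p(P) = (2*P)/((2*P)) = (2*P)*(1/(2*P)) = 1)
M = 10 (M = (-17 + 27)*1 = 10*1 = 10)
F((589 - 858) - 966, M)/Z = (1549/((589 - 858) - 966))/(-2555932) = (1549/(-269 - 966))*(-1/2555932) = (1549/(-1235))*(-1/2555932) = (1549*(-1/1235))*(-1/2555932) = -1549/1235*(-1/2555932) = 1549/3156576020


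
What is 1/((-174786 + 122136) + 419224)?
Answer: 1/366574 ≈ 2.7280e-6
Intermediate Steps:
1/((-174786 + 122136) + 419224) = 1/(-52650 + 419224) = 1/366574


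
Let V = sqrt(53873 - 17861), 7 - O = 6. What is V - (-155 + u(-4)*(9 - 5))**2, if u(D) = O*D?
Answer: -29241 + 2*sqrt(9003) ≈ -29051.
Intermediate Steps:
O = 1 (O = 7 - 1*6 = 7 - 6 = 1)
u(D) = D (u(D) = 1*D = D)
V = 2*sqrt(9003) (V = sqrt(36012) = 2*sqrt(9003) ≈ 189.77)
V - (-155 + u(-4)*(9 - 5))**2 = 2*sqrt(9003) - (-155 - 4*(9 - 5))**2 = 2*sqrt(9003) - (-155 - 4*4)**2 = 2*sqrt(9003) - (-155 - 16)**2 = 2*sqrt(9003) - 1*(-171)**2 = 2*sqrt(9003) - 1*29241 = 2*sqrt(9003) - 29241 = -29241 + 2*sqrt(9003)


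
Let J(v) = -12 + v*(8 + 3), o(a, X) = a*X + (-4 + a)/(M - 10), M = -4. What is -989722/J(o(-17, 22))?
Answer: 1979444/8219 ≈ 240.84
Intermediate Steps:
o(a, X) = 2/7 - a/14 + X*a (o(a, X) = a*X + (-4 + a)/(-4 - 10) = X*a + (-4 + a)/(-14) = X*a + (-4 + a)*(-1/14) = X*a + (2/7 - a/14) = 2/7 - a/14 + X*a)
J(v) = -12 + 11*v (J(v) = -12 + v*11 = -12 + 11*v)
-989722/J(o(-17, 22)) = -989722/(-12 + 11*(2/7 - 1/14*(-17) + 22*(-17))) = -989722/(-12 + 11*(2/7 + 17/14 - 374)) = -989722/(-12 + 11*(-745/2)) = -989722/(-12 - 8195/2) = -989722/(-8219/2) = -989722*(-2/8219) = 1979444/8219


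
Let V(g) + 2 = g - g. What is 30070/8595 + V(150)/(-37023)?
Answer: 74219920/21214179 ≈ 3.4986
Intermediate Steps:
V(g) = -2 (V(g) = -2 + (g - g) = -2 + 0 = -2)
30070/8595 + V(150)/(-37023) = 30070/8595 - 2/(-37023) = 30070*(1/8595) - 2*(-1/37023) = 6014/1719 + 2/37023 = 74219920/21214179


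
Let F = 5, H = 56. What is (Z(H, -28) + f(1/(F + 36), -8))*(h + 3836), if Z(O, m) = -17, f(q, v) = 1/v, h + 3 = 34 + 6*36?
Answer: -559371/8 ≈ -69921.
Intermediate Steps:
h = 247 (h = -3 + (34 + 6*36) = -3 + (34 + 216) = -3 + 250 = 247)
(Z(H, -28) + f(1/(F + 36), -8))*(h + 3836) = (-17 + 1/(-8))*(247 + 3836) = (-17 - ⅛)*4083 = -137/8*4083 = -559371/8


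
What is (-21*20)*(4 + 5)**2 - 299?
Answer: -34319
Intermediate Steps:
(-21*20)*(4 + 5)**2 - 299 = -420*9**2 - 299 = -420*81 - 299 = -34020 - 299 = -34319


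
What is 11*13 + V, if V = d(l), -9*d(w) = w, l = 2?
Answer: 1285/9 ≈ 142.78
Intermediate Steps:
d(w) = -w/9
V = -2/9 (V = -⅑*2 = -2/9 ≈ -0.22222)
11*13 + V = 11*13 - 2/9 = 143 - 2/9 = 1285/9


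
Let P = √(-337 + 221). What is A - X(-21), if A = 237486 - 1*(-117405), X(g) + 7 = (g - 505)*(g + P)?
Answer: 343852 + 1052*I*√29 ≈ 3.4385e+5 + 5665.2*I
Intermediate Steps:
P = 2*I*√29 (P = √(-116) = 2*I*√29 ≈ 10.77*I)
X(g) = -7 + (-505 + g)*(g + 2*I*√29) (X(g) = -7 + (g - 505)*(g + 2*I*√29) = -7 + (-505 + g)*(g + 2*I*√29))
A = 354891 (A = 237486 + 117405 = 354891)
A - X(-21) = 354891 - (-7 + (-21)² - 505*(-21) - 1010*I*√29 + 2*I*(-21)*√29) = 354891 - (-7 + 441 + 10605 - 1010*I*√29 - 42*I*√29) = 354891 - (11039 - 1052*I*√29) = 354891 + (-11039 + 1052*I*√29) = 343852 + 1052*I*√29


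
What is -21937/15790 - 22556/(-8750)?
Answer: 16421049/13816250 ≈ 1.1885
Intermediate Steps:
-21937/15790 - 22556/(-8750) = -21937*1/15790 - 22556*(-1/8750) = -21937/15790 + 11278/4375 = 16421049/13816250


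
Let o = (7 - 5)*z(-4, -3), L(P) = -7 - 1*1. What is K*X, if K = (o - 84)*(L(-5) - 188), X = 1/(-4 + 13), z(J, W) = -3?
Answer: 1960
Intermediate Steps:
L(P) = -8 (L(P) = -7 - 1 = -8)
X = 1/9 ≈ 0.11111
o = -6 (o = (7 - 5)*(-3) = 2*(-3) = -6)
K = 17640 (K = (-6 - 84)*(-8 - 188) = -90*(-196) = 17640)
K*X = 17640*(1/9) = 1960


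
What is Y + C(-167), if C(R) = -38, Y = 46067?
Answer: 46029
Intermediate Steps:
Y + C(-167) = 46067 - 38 = 46029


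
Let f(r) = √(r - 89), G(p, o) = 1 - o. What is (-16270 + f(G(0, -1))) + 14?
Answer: -16256 + I*√87 ≈ -16256.0 + 9.3274*I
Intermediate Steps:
f(r) = √(-89 + r)
(-16270 + f(G(0, -1))) + 14 = (-16270 + √(-89 + (1 - 1*(-1)))) + 14 = (-16270 + √(-89 + (1 + 1))) + 14 = (-16270 + √(-89 + 2)) + 14 = (-16270 + √(-87)) + 14 = (-16270 + I*√87) + 14 = -16256 + I*√87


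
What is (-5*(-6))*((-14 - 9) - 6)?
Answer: -870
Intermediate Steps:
(-5*(-6))*((-14 - 9) - 6) = 30*(-23 - 6) = 30*(-29) = -870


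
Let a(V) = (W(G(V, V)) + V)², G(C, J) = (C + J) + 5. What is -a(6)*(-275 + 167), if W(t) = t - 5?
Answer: 34992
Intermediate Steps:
G(C, J) = 5 + C + J
W(t) = -5 + t
a(V) = 9*V² (a(V) = ((-5 + (5 + V + V)) + V)² = ((-5 + (5 + 2*V)) + V)² = (2*V + V)² = (3*V)² = 9*V²)
-a(6)*(-275 + 167) = -9*6²*(-275 + 167) = -9*36*(-108) = -324*(-108) = -1*(-34992) = 34992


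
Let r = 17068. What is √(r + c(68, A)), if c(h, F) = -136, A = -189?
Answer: 2*√4233 ≈ 130.12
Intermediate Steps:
√(r + c(68, A)) = √(17068 - 136) = √16932 = 2*√4233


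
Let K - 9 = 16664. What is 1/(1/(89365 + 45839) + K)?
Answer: 135204/2254256293 ≈ 5.9977e-5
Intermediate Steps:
K = 16673 (K = 9 + 16664 = 16673)
1/(1/(89365 + 45839) + K) = 1/(1/(89365 + 45839) + 16673) = 1/(1/135204 + 16673) = 1/(2254256293/135204) = 135204/2254256293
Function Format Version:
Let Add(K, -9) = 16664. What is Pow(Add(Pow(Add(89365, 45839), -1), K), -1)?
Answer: Rational(135204, 2254256293) ≈ 5.9977e-5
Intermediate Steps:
K = 16673 (K = Add(9, 16664) = 16673)
Pow(Add(Pow(Add(89365, 45839), -1), K), -1) = Pow(Add(Pow(Add(89365, 45839), -1), 16673), -1) = Pow(Add(Pow(135204, -1), 16673), -1) = Pow(Add(Rational(1, 135204), 16673), -1) = Pow(Rational(2254256293, 135204), -1) = Rational(135204, 2254256293)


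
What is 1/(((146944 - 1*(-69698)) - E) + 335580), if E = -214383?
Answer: 1/766605 ≈ 1.3045e-6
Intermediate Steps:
1/(((146944 - 1*(-69698)) - E) + 335580) = 1/(((146944 - 1*(-69698)) - 1*(-214383)) + 335580) = 1/(((146944 + 69698) + 214383) + 335580) = 1/((216642 + 214383) + 335580) = 1/(431025 + 335580) = 1/766605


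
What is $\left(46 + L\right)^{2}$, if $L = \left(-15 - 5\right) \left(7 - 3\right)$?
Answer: $1156$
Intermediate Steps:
$L = -80$ ($L = \left(-20\right) 4 = -80$)
$\left(46 + L\right)^{2} = \left(46 - 80\right)^{2} = \left(-34\right)^{2} = 1156$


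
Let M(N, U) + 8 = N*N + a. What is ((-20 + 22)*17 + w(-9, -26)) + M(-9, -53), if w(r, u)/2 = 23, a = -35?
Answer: 118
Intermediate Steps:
w(r, u) = 46 (w(r, u) = 2*23 = 46)
M(N, U) = -43 + N**2 (M(N, U) = -8 + (N*N - 35) = -8 + (N**2 - 35) = -8 + (-35 + N**2) = -43 + N**2)
((-20 + 22)*17 + w(-9, -26)) + M(-9, -53) = ((-20 + 22)*17 + 46) + (-43 + (-9)**2) = (2*17 + 46) + (-43 + 81) = (34 + 46) + 38 = 80 + 38 = 118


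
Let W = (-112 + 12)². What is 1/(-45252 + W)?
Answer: -1/35252 ≈ -2.8367e-5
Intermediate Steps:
W = 10000 (W = (-100)² = 10000)
1/(-45252 + W) = 1/(-45252 + 10000) = 1/(-35252) = -1/35252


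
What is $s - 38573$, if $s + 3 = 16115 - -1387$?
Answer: $-21074$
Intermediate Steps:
$s = 17499$ ($s = -3 + \left(16115 - -1387\right) = -3 + \left(16115 + 1387\right) = -3 + 17502 = 17499$)
$s - 38573 = 17499 - 38573 = -21074$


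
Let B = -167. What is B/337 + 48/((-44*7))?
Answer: -16903/25949 ≈ -0.65139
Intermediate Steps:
B/337 + 48/((-44*7)) = -167/337 + 48/((-44*7)) = -167*1/337 + 48/(-308) = -167/337 + 48*(-1/308) = -167/337 - 12/77 = -16903/25949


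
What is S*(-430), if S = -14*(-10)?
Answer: -60200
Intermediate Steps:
S = 140
S*(-430) = 140*(-430) = -60200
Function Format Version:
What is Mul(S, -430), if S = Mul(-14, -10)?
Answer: -60200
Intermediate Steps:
S = 140
Mul(S, -430) = Mul(140, -430) = -60200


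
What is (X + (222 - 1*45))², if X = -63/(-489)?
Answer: 833592384/26569 ≈ 31375.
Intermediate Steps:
X = 21/163 (X = -63*(-1/489) = 21/163 ≈ 0.12883)
(X + (222 - 1*45))² = (21/163 + (222 - 1*45))² = (21/163 + (222 - 45))² = (21/163 + 177)² = (28872/163)² = 833592384/26569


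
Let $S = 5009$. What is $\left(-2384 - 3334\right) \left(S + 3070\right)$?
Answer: $-46195722$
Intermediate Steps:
$\left(-2384 - 3334\right) \left(S + 3070\right) = \left(-2384 - 3334\right) \left(5009 + 3070\right) = \left(-5718\right) 8079 = -46195722$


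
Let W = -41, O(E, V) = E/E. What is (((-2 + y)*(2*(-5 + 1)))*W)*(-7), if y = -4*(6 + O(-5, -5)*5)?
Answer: 105616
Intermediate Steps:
O(E, V) = 1
y = -44 (y = -4*(6 + 1*5) = -4*(6 + 5) = -4*11 = -44)
(((-2 + y)*(2*(-5 + 1)))*W)*(-7) = (((-2 - 44)*(2*(-5 + 1)))*(-41))*(-7) = (-92*(-4)*(-41))*(-7) = (-46*(-8)*(-41))*(-7) = (368*(-41))*(-7) = -15088*(-7) = 105616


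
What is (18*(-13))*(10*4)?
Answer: -9360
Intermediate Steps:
(18*(-13))*(10*4) = -234*40 = -9360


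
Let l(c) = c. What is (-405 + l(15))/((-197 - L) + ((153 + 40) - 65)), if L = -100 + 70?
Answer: 10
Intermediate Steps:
L = -30
(-405 + l(15))/((-197 - L) + ((153 + 40) - 65)) = (-405 + 15)/((-197 - 1*(-30)) + ((153 + 40) - 65)) = -390/((-197 + 30) + (193 - 65)) = -390/(-167 + 128) = -390/(-39) = -390*(-1/39) = 10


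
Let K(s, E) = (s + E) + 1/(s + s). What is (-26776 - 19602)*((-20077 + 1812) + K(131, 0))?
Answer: 110173420223/131 ≈ 8.4102e+8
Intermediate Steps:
K(s, E) = E + s + 1/(2*s) (K(s, E) = (E + s) + 1/(2*s) = E + s + 1/(2*s))
(-26776 - 19602)*((-20077 + 1812) + K(131, 0)) = (-26776 - 19602)*((-20077 + 1812) + (0 + 131 + (½)/131)) = -46378*(-18265 + (0 + 131 + (½)*(1/131))) = -46378*(-18265 + (0 + 131 + 1/262)) = -46378*(-18265 + 34323/262) = -46378*(-4751107/262) = 110173420223/131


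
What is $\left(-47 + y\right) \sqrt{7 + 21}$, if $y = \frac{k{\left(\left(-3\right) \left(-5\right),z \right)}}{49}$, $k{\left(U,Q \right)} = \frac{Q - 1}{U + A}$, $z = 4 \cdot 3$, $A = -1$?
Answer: $- \frac{32231 \sqrt{7}}{343} \approx -248.62$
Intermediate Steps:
$z = 12$
$k{\left(U,Q \right)} = \frac{-1 + Q}{-1 + U}$ ($k{\left(U,Q \right)} = \frac{Q - 1}{U - 1} = \frac{-1 + Q}{-1 + U}$)
$y = \frac{11}{686}$ ($y = \frac{\frac{1}{-1 - -15} \left(-1 + 12\right)}{49} = \frac{1}{-1 + 15} \cdot 11 \cdot \frac{1}{49} = \frac{1}{14} \cdot 11 \cdot \frac{1}{49} = \frac{11}{14} \cdot \frac{1}{49} = \frac{11}{686} \approx 0.016035$)
$\left(-47 + y\right) \sqrt{7 + 21} = \left(-47 + \frac{11}{686}\right) \sqrt{7 + 21} = - \frac{32231 \sqrt{28}}{686} = - \frac{32231 \cdot 2 \sqrt{7}}{686} = - \frac{32231 \sqrt{7}}{343}$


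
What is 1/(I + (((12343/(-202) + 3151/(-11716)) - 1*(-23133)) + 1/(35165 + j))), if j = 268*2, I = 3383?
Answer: 418272916/11065254026827 ≈ 3.7801e-5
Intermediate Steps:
j = 536
1/(I + (((12343/(-202) + 3151/(-11716)) - 1*(-23133)) + 1/(35165 + j))) = 1/(3383 + (((12343/(-202) + 3151/(-11716)) - 1*(-23133)) + 1/(35165 + 536))) = 1/(3383 + (((12343*(-1/202) + 3151*(-1/11716)) + 23133) + 1/35701)) = 1/(3383 + (((-12343/202 - 3151/11716) + 23133) + 1/35701)) = 1/(3383 + ((-719045/11716 + 23133) + 1/35701)) = 1/(3383 + (270307183/11716 + 1/35701)) = 1/(3383 + 9650236751999/418272916) = 1/(11065254026827/418272916) = 418272916/11065254026827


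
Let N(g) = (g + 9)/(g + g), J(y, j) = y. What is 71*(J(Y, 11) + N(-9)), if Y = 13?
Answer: 923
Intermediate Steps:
N(g) = (9 + g)/(2*g) (N(g) = (9 + g)/((2*g)) = (9 + g)*(1/(2*g)) = (9 + g)/(2*g))
71*(J(Y, 11) + N(-9)) = 71*(13 + (½)*(9 - 9)/(-9)) = 71*(13 + (½)*(-⅑)*0) = 71*(13 + 0) = 71*13 = 923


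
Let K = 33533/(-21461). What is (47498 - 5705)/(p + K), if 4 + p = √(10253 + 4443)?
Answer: 107071567866021/6754352292487 + 38497581912306*√3674/6754352292487 ≈ 361.33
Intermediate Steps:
p = -4 + 2*√3674 (p = -4 + √(10253 + 4443) = -4 + √14696 = -4 + 2*√3674 ≈ 117.23)
K = -33533/21461 (K = 33533*(-1/21461) = -33533/21461 ≈ -1.5625)
(47498 - 5705)/(p + K) = (47498 - 5705)/((-4 + 2*√3674) - 33533/21461) = 41793/(-119377/21461 + 2*√3674)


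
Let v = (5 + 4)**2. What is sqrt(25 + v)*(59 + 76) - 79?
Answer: -79 + 135*sqrt(106) ≈ 1310.9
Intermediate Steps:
v = 81 (v = 9**2 = 81)
sqrt(25 + v)*(59 + 76) - 79 = sqrt(25 + 81)*(59 + 76) - 79 = sqrt(106)*135 - 79 = 135*sqrt(106) - 79 = -79 + 135*sqrt(106)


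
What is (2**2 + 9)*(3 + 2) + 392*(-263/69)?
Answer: -98611/69 ≈ -1429.1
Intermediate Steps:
(2**2 + 9)*(3 + 2) + 392*(-263/69) = (4 + 9)*5 + 392*(-263*1/69) = 13*5 + 392*(-263/69) = 65 - 103096/69 = -98611/69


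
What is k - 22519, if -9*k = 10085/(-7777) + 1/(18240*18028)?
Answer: -518290578026910817/23015848584960 ≈ -22519.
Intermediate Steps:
k = 3316257803423/23015848584960 (k = -(10085/(-7777) + 1/(18240*18028))/9 = -(10085*(-1/7777) + (1/18240)*(1/18028))/9 = -(-10085/7777 + 1/328830720)/9 = -⅑*(-3316257803423/2557316509440) = 3316257803423/23015848584960 ≈ 0.14409)
k - 22519 = 3316257803423/23015848584960 - 22519 = -518290578026910817/23015848584960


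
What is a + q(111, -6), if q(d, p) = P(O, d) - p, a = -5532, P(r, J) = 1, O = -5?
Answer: -5525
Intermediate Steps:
q(d, p) = 1 - p
a + q(111, -6) = -5532 + (1 - 1*(-6)) = -5532 + (1 + 6) = -5532 + 7 = -5525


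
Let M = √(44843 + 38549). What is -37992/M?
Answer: -4749*√1303/1303 ≈ -131.56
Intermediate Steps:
M = 8*√1303 (M = √83392 = 8*√1303 ≈ 288.78)
-37992/M = -37992*√1303/10424 = -4749*√1303/1303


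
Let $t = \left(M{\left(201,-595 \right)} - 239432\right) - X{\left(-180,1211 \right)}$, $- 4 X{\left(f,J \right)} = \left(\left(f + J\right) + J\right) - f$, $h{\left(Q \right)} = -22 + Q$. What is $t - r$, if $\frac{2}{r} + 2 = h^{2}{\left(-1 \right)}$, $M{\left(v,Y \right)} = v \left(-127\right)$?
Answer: $- \frac{278628593}{1054} \approx -2.6435 \cdot 10^{5}$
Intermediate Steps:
$M{\left(v,Y \right)} = - 127 v$
$X{\left(f,J \right)} = - \frac{J}{2}$ ($X{\left(f,J \right)} = - \frac{\left(\left(f + J\right) + J\right) - f}{4} = - \frac{\left(\left(J + f\right) + J\right) - f}{4} = - \frac{\left(f + 2 J\right) - f}{4} = - \frac{2 J}{4} = - \frac{J}{2}$)
$r = \frac{2}{527}$ ($r = \frac{2}{-2 + \left(-22 - 1\right)^{2}} = \frac{2}{-2 + \left(-23\right)^{2}} = \frac{2}{-2 + 529} = \frac{2}{527} \approx 0.0037951$)
$t = - \frac{528707}{2}$ ($t = \left(\left(-127\right) 201 - 239432\right) - \left(- \frac{1}{2}\right) 1211 = \left(-25527 - 239432\right) - - \frac{1211}{2} = -264959 + \frac{1211}{2} = - \frac{528707}{2} \approx -2.6435 \cdot 10^{5}$)
$t - r = - \frac{528707}{2} - \frac{2}{527} = - \frac{278628593}{1054}$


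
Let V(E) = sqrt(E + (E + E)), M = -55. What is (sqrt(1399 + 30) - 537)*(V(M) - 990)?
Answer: (537 - sqrt(1429))*(990 - I*sqrt(165)) ≈ 4.9421e+5 - 6412.3*I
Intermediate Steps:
V(E) = sqrt(3)*sqrt(E) (V(E) = sqrt(E + 2*E) = sqrt(3*E) = sqrt(3)*sqrt(E))
(sqrt(1399 + 30) - 537)*(V(M) - 990) = (sqrt(1399 + 30) - 537)*(sqrt(3)*sqrt(-55) - 990) = (sqrt(1429) - 537)*(sqrt(3)*(I*sqrt(55)) - 990) = (-537 + sqrt(1429))*(I*sqrt(165) - 990) = (-537 + sqrt(1429))*(-990 + I*sqrt(165)) = (-990 + I*sqrt(165))*(-537 + sqrt(1429))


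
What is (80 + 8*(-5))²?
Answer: 1600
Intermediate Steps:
(80 + 8*(-5))² = (80 - 40)² = 40² = 1600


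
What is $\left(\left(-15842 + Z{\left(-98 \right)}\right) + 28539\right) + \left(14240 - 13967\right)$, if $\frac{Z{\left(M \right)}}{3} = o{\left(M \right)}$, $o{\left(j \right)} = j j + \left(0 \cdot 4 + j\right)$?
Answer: $41488$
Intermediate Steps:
$o{\left(j \right)} = j + j^{2}$ ($o{\left(j \right)} = j^{2} + \left(0 + j\right) = j^{2} + j = j + j^{2}$)
$Z{\left(M \right)} = 3 M \left(1 + M\right)$
$\left(\left(-15842 + Z{\left(-98 \right)}\right) + 28539\right) + \left(14240 - 13967\right) = \left(\left(-15842 + 3 \left(-98\right) \left(1 - 98\right)\right) + 28539\right) + \left(14240 - 13967\right) = \left(\left(-15842 + 3 \left(-98\right) \left(-97\right)\right) + 28539\right) + 273 = \left(\left(-15842 + 28518\right) + 28539\right) + 273 = \left(12676 + 28539\right) + 273 = 41215 + 273 = 41488$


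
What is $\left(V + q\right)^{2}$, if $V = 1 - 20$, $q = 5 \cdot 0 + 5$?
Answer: $196$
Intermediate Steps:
$q = 5$ ($q = 0 + 5 = 5$)
$V = -19$ ($V = 1 + \left(-22 + 2\right) = 1 - 20 = -19$)
$\left(V + q\right)^{2} = \left(-19 + 5\right)^{2} = \left(-14\right)^{2} = 196$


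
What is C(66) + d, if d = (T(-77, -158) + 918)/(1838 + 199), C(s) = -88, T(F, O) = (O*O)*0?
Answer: -59446/679 ≈ -87.549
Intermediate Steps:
T(F, O) = 0 (T(F, O) = O**2*0 = 0)
d = 306/679 (d = (0 + 918)/(1838 + 199) = 918/2037 = 918*(1/2037) = 306/679 ≈ 0.45066)
C(66) + d = -88 + 306/679 = -59446/679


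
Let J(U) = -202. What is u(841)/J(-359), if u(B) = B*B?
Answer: -707281/202 ≈ -3501.4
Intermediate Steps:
u(B) = B**2
u(841)/J(-359) = 841**2/(-202) = 707281*(-1/202) = -707281/202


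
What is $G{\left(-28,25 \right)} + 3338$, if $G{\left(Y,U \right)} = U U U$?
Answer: $18963$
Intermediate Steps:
$G{\left(Y,U \right)} = U^{3}$ ($G{\left(Y,U \right)} = U^{2} U = U^{3}$)
$G{\left(-28,25 \right)} + 3338 = 25^{3} + 3338 = 15625 + 3338 = 18963$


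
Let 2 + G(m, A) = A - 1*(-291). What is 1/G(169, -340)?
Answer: -1/51 ≈ -0.019608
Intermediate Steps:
G(m, A) = 289 + A (G(m, A) = -2 + (A - 1*(-291)) = -2 + (A + 291) = -2 + (291 + A) = 289 + A)
1/G(169, -340) = 1/(289 - 340) = 1/(-51) = -1/51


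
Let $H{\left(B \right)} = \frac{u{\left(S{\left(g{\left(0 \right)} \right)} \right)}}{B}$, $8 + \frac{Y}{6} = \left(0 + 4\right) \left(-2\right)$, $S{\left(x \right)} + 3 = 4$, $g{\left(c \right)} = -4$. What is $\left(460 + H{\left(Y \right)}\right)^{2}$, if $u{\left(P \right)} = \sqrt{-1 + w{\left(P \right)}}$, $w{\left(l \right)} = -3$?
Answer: $\frac{\left(22080 - i\right)^{2}}{2304} \approx 2.116 \cdot 10^{5} - 19.167 i$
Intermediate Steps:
$S{\left(x \right)} = 1$ ($S{\left(x \right)} = -3 + 4 = 1$)
$Y = -96$ ($Y = -48 + 6 \left(0 + 4\right) \left(-2\right) = -48 + 6 \cdot 4 \left(-2\right) = -48 + 6 \left(-8\right) = -48 - 48 = -96$)
$u{\left(P \right)} = 2 i$ ($u{\left(P \right)} = \sqrt{-1 - 3} = \sqrt{-4} = 2 i$)
$H{\left(B \right)} = \frac{2 i}{B}$
$\left(460 + H{\left(Y \right)}\right)^{2} = \left(460 + \frac{2 i}{-96}\right)^{2} = \left(460 + 2 i \left(- \frac{1}{96}\right)\right)^{2} = \left(460 - \frac{i}{48}\right)^{2}$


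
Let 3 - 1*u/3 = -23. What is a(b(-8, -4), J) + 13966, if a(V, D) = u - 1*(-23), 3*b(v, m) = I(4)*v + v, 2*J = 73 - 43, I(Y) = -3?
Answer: 14067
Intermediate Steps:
u = 78 (u = 9 - 3*(-23) = 9 + 69 = 78)
J = 15 (J = (73 - 43)/2 = (½)*30 = 15)
b(v, m) = -2*v/3 (b(v, m) = (-3*v + v)/3 = (-2*v)/3 = -2*v/3)
a(V, D) = 101 (a(V, D) = 78 - 1*(-23) = 78 + 23 = 101)
a(b(-8, -4), J) + 13966 = 101 + 13966 = 14067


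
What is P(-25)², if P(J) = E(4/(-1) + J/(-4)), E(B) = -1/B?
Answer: 16/81 ≈ 0.19753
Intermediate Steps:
P(J) = -1/(-4 - J/4) (P(J) = -1/(4/(-1) + J/(-4)) = -1/(4*(-1) + J*(-¼)) = -1/(-4 - J/4))
P(-25)² = (4/(16 - 25))² = (4/(-9))² = (4*(-⅑))² = (-4/9)² = 16/81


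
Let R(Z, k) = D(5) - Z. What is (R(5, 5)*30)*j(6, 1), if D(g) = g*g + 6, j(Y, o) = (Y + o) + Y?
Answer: 10140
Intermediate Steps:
j(Y, o) = o + 2*Y
D(g) = 6 + g² (D(g) = g² + 6 = 6 + g²)
R(Z, k) = 31 - Z (R(Z, k) = (6 + 5²) - Z = (6 + 25) - Z = 31 - Z)
(R(5, 5)*30)*j(6, 1) = ((31 - 1*5)*30)*(1 + 2*6) = ((31 - 5)*30)*(1 + 12) = (26*30)*13 = 780*13 = 10140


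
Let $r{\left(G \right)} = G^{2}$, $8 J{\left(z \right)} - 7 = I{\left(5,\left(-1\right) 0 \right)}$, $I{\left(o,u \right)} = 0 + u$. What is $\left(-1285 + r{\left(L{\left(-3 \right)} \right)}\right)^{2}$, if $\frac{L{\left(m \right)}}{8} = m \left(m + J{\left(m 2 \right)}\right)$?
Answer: $1731856$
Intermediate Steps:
$I{\left(o,u \right)} = u$
$J{\left(z \right)} = \frac{7}{8}$ ($J{\left(z \right)} = \frac{7}{8} + \frac{\left(-1\right) 0}{8} = \frac{7}{8} + \frac{1}{8} \cdot 0 = \frac{7}{8} + 0 = \frac{7}{8}$)
$L{\left(m \right)} = 8 m \left(\frac{7}{8} + m\right)$ ($L{\left(m \right)} = 8 m \left(m + \frac{7}{8}\right) = 8 m \left(\frac{7}{8} + m\right)$)
$\left(-1285 + r{\left(L{\left(-3 \right)} \right)}\right)^{2} = \left(-1285 + \left(- 3 \left(7 + 8 \left(-3\right)\right)\right)^{2}\right)^{2} = \left(-1285 + \left(- 3 \left(7 - 24\right)\right)^{2}\right)^{2} = \left(-1285 + \left(\left(-3\right) \left(-17\right)\right)^{2}\right)^{2} = \left(-1285 + 51^{2}\right)^{2} = \left(-1285 + 2601\right)^{2} = 1316^{2} = 1731856$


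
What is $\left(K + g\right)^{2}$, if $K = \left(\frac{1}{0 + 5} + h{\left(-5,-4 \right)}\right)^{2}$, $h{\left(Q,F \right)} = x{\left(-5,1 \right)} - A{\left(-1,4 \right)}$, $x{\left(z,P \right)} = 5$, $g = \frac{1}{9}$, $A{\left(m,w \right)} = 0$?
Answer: $\frac{37319881}{50625} \approx 737.18$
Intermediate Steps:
$g = \frac{1}{9} \approx 0.11111$
$h{\left(Q,F \right)} = 5$ ($h{\left(Q,F \right)} = 5 - 0 = 5 + 0 = 5$)
$K = \frac{676}{25}$ ($K = \left(\frac{1}{0 + 5} + 5\right)^{2} = \left(\frac{1}{5} + 5\right)^{2} = \left(\frac{26}{5}\right)^{2} = \frac{676}{25} \approx 27.04$)
$\left(K + g\right)^{2} = \left(\frac{676}{25} + \frac{1}{9}\right)^{2} = \left(\frac{6109}{225}\right)^{2} = \frac{37319881}{50625}$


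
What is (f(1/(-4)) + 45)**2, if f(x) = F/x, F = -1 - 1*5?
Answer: 4761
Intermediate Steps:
F = -6 (F = -1 - 5 = -6)
f(x) = -6/x
(f(1/(-4)) + 45)**2 = (-6/(1/(-4)) + 45)**2 = (-6/(-1/4) + 45)**2 = (-6*(-4) + 45)**2 = (24 + 45)**2 = 69**2 = 4761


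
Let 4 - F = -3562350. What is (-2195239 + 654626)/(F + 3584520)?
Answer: -1540613/7146874 ≈ -0.21556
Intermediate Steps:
F = 3562354 (F = 4 - 1*(-3562350) = 4 + 3562350 = 3562354)
(-2195239 + 654626)/(F + 3584520) = (-2195239 + 654626)/(3562354 + 3584520) = -1540613/7146874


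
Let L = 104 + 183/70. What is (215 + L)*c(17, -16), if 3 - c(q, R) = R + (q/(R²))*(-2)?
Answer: 55134337/8960 ≈ 6153.4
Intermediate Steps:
L = 7463/70 (L = 104 + 183*(1/70) = 104 + 183/70 = 7463/70 ≈ 106.61)
c(q, R) = 3 - R + 2*q/R² (c(q, R) = 3 - (R + (q/(R²))*(-2)) = 3 - (R + (q/R²)*(-2)) = 3 - (R - 2*q/R²) = 3 + (-R + 2*q/R²) = 3 - R + 2*q/R²)
(215 + L)*c(17, -16) = (215 + 7463/70)*(3 - 1*(-16) + 2*17/(-16)²) = 22513*(3 + 16 + 2*17*(1/256))/70 = 22513*(3 + 16 + 17/128)/70 = (22513/70)*(2449/128) = 55134337/8960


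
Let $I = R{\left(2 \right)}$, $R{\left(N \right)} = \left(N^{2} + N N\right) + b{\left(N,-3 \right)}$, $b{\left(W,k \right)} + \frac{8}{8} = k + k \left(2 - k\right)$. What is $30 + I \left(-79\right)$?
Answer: $899$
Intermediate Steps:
$b{\left(W,k \right)} = -1 + k + k \left(2 - k\right)$ ($b{\left(W,k \right)} = -1 + \left(k + k \left(2 - k\right)\right) = -1 + k + k \left(2 - k\right)$)
$R{\left(N \right)} = -19 + 2 N^{2}$ ($R{\left(N \right)} = \left(N^{2} + N N\right) - 19 = \left(N^{2} + N^{2}\right) - 19 = 2 N^{2} - 19 = -19 + 2 N^{2}$)
$I = -11$ ($I = -19 + 2 \cdot 2^{2} = -19 + 2 \cdot 4 = -19 + 8 = -11$)
$30 + I \left(-79\right) = 30 - -869 = 30 + 869 = 899$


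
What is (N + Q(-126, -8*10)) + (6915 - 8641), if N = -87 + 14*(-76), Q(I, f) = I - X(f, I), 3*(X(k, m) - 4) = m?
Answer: -2965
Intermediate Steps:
X(k, m) = 4 + m/3
Q(I, f) = -4 + 2*I/3 (Q(I, f) = I - (4 + I/3) = I + (-4 - I/3) = -4 + 2*I/3)
N = -1151 (N = -87 - 1064 = -1151)
(N + Q(-126, -8*10)) + (6915 - 8641) = (-1151 + (-4 + (⅔)*(-126))) + (6915 - 8641) = (-1151 + (-4 - 84)) - 1726 = (-1151 - 88) - 1726 = -1239 - 1726 = -2965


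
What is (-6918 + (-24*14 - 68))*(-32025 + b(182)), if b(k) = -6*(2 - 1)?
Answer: 234530982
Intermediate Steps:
b(k) = -6 (b(k) = -6*1 = -6)
(-6918 + (-24*14 - 68))*(-32025 + b(182)) = (-6918 + (-24*14 - 68))*(-32025 - 6) = (-6918 + (-336 - 68))*(-32031) = (-6918 - 404)*(-32031) = -7322*(-32031) = 234530982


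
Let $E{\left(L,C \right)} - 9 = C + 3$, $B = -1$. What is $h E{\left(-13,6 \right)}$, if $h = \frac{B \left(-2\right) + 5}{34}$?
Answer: $\frac{63}{17} \approx 3.7059$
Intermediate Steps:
$h = \frac{7}{34}$ ($h = \frac{\left(-1\right) \left(-2\right) + 5}{34} = \left(2 + 5\right) \frac{1}{34} = 7 \cdot \frac{1}{34} = \frac{7}{34} \approx 0.20588$)
$E{\left(L,C \right)} = 12 + C$ ($E{\left(L,C \right)} = 9 + \left(C + 3\right) = 9 + \left(3 + C\right) = 12 + C$)
$h E{\left(-13,6 \right)} = \frac{7 \left(12 + 6\right)}{34} = \frac{7}{34} \cdot 18 = \frac{63}{17}$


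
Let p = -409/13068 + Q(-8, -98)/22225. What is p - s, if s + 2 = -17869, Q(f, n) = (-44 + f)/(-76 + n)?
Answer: 150520962904231/8422652700 ≈ 17871.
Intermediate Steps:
Q(f, n) = (-44 + f)/(-76 + n)
s = -17871 (s = -2 - 17869 = -17871)
p = -263497469/8422652700 (p = -409/13068 + ((-44 - 8)/(-76 - 98))/22225 = -409*1/13068 + (-52/(-174))*(1/22225) = -409/13068 - 1/174*(-52)*(1/22225) = -409/13068 + (26/87)*(1/22225) = -409/13068 + 26/1933575 = -263497469/8422652700 ≈ -0.031284)
p - s = -263497469/8422652700 - 1*(-17871) = -263497469/8422652700 + 17871 = 150520962904231/8422652700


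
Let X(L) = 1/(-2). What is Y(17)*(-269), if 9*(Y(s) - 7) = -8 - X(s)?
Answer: -9953/6 ≈ -1658.8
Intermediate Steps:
X(L) = -1/2
Y(s) = 37/6 (Y(s) = 7 + (-8 - 1*(-1/2))/9 = 7 + (-8 + 1/2)/9 = 7 + (1/9)*(-15/2) = 7 - 5/6 = 37/6)
Y(17)*(-269) = (37/6)*(-269) = -9953/6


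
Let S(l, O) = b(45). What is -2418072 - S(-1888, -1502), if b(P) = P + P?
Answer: -2418162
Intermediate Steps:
b(P) = 2*P
S(l, O) = 90 (S(l, O) = 2*45 = 90)
-2418072 - S(-1888, -1502) = -2418072 - 1*90 = -2418072 - 90 = -2418162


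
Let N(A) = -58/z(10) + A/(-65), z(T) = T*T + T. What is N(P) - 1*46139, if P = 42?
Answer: -32990224/715 ≈ -46140.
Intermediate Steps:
z(T) = T + T² (z(T) = T² + T = T + T²)
N(A) = -29/55 - A/65 (N(A) = -58*1/(10*(1 + 10)) + A/(-65) = -58/(10*11) + A*(-1/65) = -58/110 - A/65 = -58*1/110 - A/65 = -29/55 - A/65)
N(P) - 1*46139 = (-29/55 - 1/65*42) - 1*46139 = (-29/55 - 42/65) - 46139 = -839/715 - 46139 = -32990224/715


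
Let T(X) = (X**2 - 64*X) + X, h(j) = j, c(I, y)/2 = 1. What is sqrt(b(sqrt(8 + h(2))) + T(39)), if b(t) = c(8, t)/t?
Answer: sqrt(-23400 + 5*sqrt(10))/5 ≈ 30.584*I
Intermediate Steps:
c(I, y) = 2 (c(I, y) = 2*1 = 2)
T(X) = X**2 - 63*X
b(t) = 2/t
sqrt(b(sqrt(8 + h(2))) + T(39)) = sqrt(2/(sqrt(8 + 2)) + 39*(-63 + 39)) = sqrt(2/(sqrt(10)) + 39*(-24)) = sqrt(2*(sqrt(10)/10) - 936) = sqrt(sqrt(10)/5 - 936) = sqrt(-936 + sqrt(10)/5)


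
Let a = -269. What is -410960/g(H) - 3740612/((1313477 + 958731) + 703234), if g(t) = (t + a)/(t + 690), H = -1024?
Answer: -4004077547198/37718103 ≈ -1.0616e+5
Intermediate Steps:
g(t) = (-269 + t)/(690 + t) (g(t) = (t - 269)/(t + 690) = (-269 + t)/(690 + t))
-410960/g(H) - 3740612/((1313477 + 958731) + 703234) = -410960*(690 - 1024)/(-269 - 1024) - 3740612/((1313477 + 958731) + 703234) = -410960/(-1293/(-334)) - 3740612/(2272208 + 703234) = -410960/((-1/334*(-1293))) - 3740612/2975442 = -410960/1293/334 - 3740612*1/2975442 = -410960*334/1293 - 110018/87513 = -137260640/1293 - 110018/87513 = -4004077547198/37718103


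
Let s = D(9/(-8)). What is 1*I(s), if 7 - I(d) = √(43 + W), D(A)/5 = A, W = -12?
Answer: 7 - √31 ≈ 1.4322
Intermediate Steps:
D(A) = 5*A
s = -45/8 (s = 5*(9/(-8)) = 5*(9*(-⅛)) = 5*(-9/8) = -45/8 ≈ -5.6250)
I(d) = 7 - √31 (I(d) = 7 - √(43 - 12) = 7 - √31)
1*I(s) = 1*(7 - √31) = 7 - √31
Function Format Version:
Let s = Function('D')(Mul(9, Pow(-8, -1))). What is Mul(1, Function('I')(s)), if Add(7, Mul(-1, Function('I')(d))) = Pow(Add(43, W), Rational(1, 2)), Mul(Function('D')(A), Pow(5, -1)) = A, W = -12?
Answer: Add(7, Mul(-1, Pow(31, Rational(1, 2)))) ≈ 1.4322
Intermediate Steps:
Function('D')(A) = Mul(5, A)
s = Rational(-45, 8) (s = Mul(5, Mul(9, Pow(-8, -1))) = Mul(5, Mul(9, Rational(-1, 8))) = Mul(5, Rational(-9, 8)) = Rational(-45, 8) ≈ -5.6250)
Function('I')(d) = Add(7, Mul(-1, Pow(31, Rational(1, 2)))) (Function('I')(d) = Add(7, Mul(-1, Pow(Add(43, -12), Rational(1, 2)))) = Add(7, Mul(-1, Pow(31, Rational(1, 2)))))
Mul(1, Function('I')(s)) = Mul(1, Add(7, Mul(-1, Pow(31, Rational(1, 2))))) = Add(7, Mul(-1, Pow(31, Rational(1, 2))))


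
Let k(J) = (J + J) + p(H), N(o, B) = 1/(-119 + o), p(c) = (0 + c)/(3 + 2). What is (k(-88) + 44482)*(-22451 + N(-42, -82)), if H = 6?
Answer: -4973706112/5 ≈ -9.9474e+8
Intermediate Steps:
p(c) = c/5
k(J) = 6/5 + 2*J (k(J) = (J + J) + (⅕)*6 = 2*J + 6/5 = 6/5 + 2*J)
(k(-88) + 44482)*(-22451 + N(-42, -82)) = ((6/5 + 2*(-88)) + 44482)*(-22451 + 1/(-119 - 42)) = ((6/5 - 176) + 44482)*(-22451 + 1/(-161)) = (-874/5 + 44482)*(-22451 - 1/161) = (221536/5)*(-3614612/161) = -4973706112/5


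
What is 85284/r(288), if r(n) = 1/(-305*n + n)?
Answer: -7466784768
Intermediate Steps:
r(n) = -1/(304*n) (r(n) = 1/(-304*n) = -1/(304*n))
85284/r(288) = 85284/((-1/304/288)) = 85284/((-1/304*1/288)) = 85284/(-1/87552) = 85284*(-87552) = -7466784768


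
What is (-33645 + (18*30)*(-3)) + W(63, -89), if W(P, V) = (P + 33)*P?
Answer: -29217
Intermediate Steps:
W(P, V) = P*(33 + P) (W(P, V) = (33 + P)*P = P*(33 + P))
(-33645 + (18*30)*(-3)) + W(63, -89) = (-33645 + (18*30)*(-3)) + 63*(33 + 63) = (-33645 + 540*(-3)) + 63*96 = (-33645 - 1620) + 6048 = -35265 + 6048 = -29217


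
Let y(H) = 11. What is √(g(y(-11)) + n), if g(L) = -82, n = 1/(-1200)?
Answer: I*√295203/60 ≈ 9.0554*I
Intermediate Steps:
n = -1/1200 ≈ -0.00083333
√(g(y(-11)) + n) = √(-82 - 1/1200) = √(-98401/1200) = I*√295203/60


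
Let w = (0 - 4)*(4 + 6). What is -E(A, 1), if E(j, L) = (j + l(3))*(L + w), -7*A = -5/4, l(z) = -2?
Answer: -1989/28 ≈ -71.036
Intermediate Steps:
w = -40 (w = -4*10 = -40)
A = 5/28 (A = -(-5)/(7*4) = -⅐*(-5/4) = 5/28 ≈ 0.17857)
E(j, L) = (-40 + L)*(-2 + j) (E(j, L) = (j - 2)*(L - 40) = (-2 + j)*(-40 + L) = (-40 + L)*(-2 + j))
-E(A, 1) = -(80 - 40*5/28 - 2*1 + 1*(5/28)) = -(80 - 50/7 - 2 + 5/28) = -1*1989/28 = -1989/28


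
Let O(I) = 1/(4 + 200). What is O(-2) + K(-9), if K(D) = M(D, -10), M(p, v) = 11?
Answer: 2245/204 ≈ 11.005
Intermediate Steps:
O(I) = 1/204
K(D) = 11
O(-2) + K(-9) = 1/204 + 11 = 2245/204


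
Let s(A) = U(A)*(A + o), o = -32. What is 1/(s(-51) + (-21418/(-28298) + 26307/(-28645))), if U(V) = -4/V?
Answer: -1215894315/8111608894 ≈ -0.14990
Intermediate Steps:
s(A) = -4*(-32 + A)/A (s(A) = (-4/A)*(A - 32) = (-4/A)*(-32 + A) = -4*(-32 + A)/A)
1/(s(-51) + (-21418/(-28298) + 26307/(-28645))) = 1/((-4 + 128/(-51)) + (-21418/(-28298) + 26307/(-28645))) = 1/((-4 + 128*(-1/51)) + (-21418*(-1/28298) + 26307*(-1/28645))) = 1/((-4 - 128/51) + (10709/14149 - 26307/28645)) = 1/(-332/51 - 65458438/405298105) = 1/(-8111608894/1215894315) = -1215894315/8111608894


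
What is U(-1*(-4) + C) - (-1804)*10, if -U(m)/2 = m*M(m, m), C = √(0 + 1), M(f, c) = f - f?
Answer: 18040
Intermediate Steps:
M(f, c) = 0
C = 1 (C = √1 = 1)
U(m) = 0 (U(m) = -2*m*0 = -2*0 = 0)
U(-1*(-4) + C) - (-1804)*10 = 0 - (-1804)*10 = 0 - 1*(-18040) = 0 + 18040 = 18040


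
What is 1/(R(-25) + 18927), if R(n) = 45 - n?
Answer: 1/18997 ≈ 5.2640e-5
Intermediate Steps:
1/(R(-25) + 18927) = 1/((45 - 1*(-25)) + 18927) = 1/((45 + 25) + 18927) = 1/(70 + 18927) = 1/18997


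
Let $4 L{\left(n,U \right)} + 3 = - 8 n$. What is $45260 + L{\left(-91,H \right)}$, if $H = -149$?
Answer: $\frac{181765}{4} \approx 45441.0$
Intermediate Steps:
$L{\left(n,U \right)} = - \frac{3}{4} - 2 n$ ($L{\left(n,U \right)} = - \frac{3}{4} + \frac{\left(-8\right) n}{4} = - \frac{3}{4} - 2 n$)
$45260 + L{\left(-91,H \right)} = 45260 - - \frac{725}{4} = 45260 + \left(- \frac{3}{4} + 182\right) = 45260 + \frac{725}{4} = \frac{181765}{4}$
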